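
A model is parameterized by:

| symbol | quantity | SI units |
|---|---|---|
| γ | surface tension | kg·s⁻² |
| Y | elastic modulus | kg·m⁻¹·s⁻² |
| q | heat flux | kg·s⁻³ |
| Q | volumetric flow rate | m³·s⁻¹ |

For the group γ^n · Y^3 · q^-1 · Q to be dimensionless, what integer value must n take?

Balance the M exponent: (1)·n from γ, plus 3·(1) − (1) + (0) = 2 from the rest, must sum to zero.
n + 2 = 0, so n = -2.

-2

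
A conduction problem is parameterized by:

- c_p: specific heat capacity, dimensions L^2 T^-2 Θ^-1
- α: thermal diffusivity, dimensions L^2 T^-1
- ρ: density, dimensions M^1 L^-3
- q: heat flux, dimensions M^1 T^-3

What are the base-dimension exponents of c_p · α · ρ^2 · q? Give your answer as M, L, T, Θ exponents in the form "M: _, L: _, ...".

Collect each base-dimension exponent across the product:
  M: (0) + (0) + 2·(1) + (1) = 3
  L: (2) + (2) + 2·(-3) + (0) = -2
  T: (-2) + (-1) + 2·(0) + (-3) = -6
  Θ: (-1) + (0) + 2·(0) + (0) = -1
So the dimensions are [M³ L⁻² T⁻⁶ Θ⁻¹].

M: 3, L: -2, T: -6, Θ: -1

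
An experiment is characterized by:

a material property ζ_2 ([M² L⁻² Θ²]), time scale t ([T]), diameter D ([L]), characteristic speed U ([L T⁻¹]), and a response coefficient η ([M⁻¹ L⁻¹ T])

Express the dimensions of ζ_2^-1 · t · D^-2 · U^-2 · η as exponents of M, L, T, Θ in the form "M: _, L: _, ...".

Collect each base-dimension exponent across the product:
  M: −(2) + (0) − 2·(0) − 2·(0) + (-1) = -3
  L: −(-2) + (0) − 2·(1) − 2·(1) + (-1) = -3
  T: −(0) + (1) − 2·(0) − 2·(-1) + (1) = 4
  Θ: −(2) + (0) − 2·(0) − 2·(0) + (0) = -2
So the dimensions are [M⁻³ L⁻³ T⁴ Θ⁻²].

M: -3, L: -3, T: 4, Θ: -2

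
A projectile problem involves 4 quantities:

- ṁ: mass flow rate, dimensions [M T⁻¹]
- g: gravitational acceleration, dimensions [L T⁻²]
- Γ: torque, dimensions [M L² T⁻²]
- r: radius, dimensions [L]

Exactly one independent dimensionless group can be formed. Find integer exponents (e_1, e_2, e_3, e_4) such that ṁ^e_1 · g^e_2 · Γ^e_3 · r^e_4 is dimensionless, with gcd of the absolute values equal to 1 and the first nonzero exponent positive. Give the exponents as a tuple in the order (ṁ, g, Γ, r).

(2, 1, -2, 3)

M: e_1·(1) + e_2·(0) + e_3·(1) + e_4·(0) = 0
L: e_1·(0) + e_2·(1) + e_3·(2) + e_4·(1) = 0
T: e_1·(-1) + e_2·(-2) + e_3·(-2) + e_4·(0) = 0
Solving this homogeneous linear system for the smallest-integer solution (first nonzero entry positive) gives (2, 1, -2, 3).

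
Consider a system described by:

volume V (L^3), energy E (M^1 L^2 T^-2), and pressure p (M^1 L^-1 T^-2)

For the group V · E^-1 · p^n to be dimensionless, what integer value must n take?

Balance the M exponent: (1)·n from p, plus (0) − (1) = -1 from the rest, must sum to zero.
n − 1 = 0, so n = 1.

1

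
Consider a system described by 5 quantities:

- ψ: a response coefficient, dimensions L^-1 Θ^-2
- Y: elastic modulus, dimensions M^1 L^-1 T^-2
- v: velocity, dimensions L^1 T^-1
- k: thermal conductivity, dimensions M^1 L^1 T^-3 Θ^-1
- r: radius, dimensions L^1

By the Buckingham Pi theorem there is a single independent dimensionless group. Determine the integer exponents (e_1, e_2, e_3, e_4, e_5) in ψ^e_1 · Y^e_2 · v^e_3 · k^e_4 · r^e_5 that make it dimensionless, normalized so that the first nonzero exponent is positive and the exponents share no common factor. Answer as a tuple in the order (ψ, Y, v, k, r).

M: e_1·(0) + e_2·(1) + e_3·(0) + e_4·(1) + e_5·(0) = 0
L: e_1·(-1) + e_2·(-1) + e_3·(1) + e_4·(1) + e_5·(1) = 0
T: e_1·(0) + e_2·(-2) + e_3·(-1) + e_4·(-3) + e_5·(0) = 0
Θ: e_1·(-2) + e_2·(0) + e_3·(0) + e_4·(-1) + e_5·(0) = 0
Solving this homogeneous linear system for the smallest-integer solution (first nonzero entry positive) gives (1, 2, 2, -2, 3).

(1, 2, 2, -2, 3)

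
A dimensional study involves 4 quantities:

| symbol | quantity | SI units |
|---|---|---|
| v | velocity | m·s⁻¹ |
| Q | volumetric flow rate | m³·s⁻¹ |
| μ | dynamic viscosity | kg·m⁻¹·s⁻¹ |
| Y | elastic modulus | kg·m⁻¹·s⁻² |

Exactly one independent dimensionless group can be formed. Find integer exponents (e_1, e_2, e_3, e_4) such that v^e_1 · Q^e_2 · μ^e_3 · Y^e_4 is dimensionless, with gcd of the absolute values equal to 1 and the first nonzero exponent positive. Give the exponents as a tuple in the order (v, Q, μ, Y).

(3, -1, 2, -2)

M: e_1·(0) + e_2·(0) + e_3·(1) + e_4·(1) = 0
L: e_1·(1) + e_2·(3) + e_3·(-1) + e_4·(-1) = 0
T: e_1·(-1) + e_2·(-1) + e_3·(-1) + e_4·(-2) = 0
Solving this homogeneous linear system for the smallest-integer solution (first nonzero entry positive) gives (3, -1, 2, -2).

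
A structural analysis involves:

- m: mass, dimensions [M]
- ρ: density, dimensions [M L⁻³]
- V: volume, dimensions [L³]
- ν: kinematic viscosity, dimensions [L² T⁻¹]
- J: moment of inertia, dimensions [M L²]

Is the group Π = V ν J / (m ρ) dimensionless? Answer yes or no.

no

Sum the exponent of each base dimension across the product:
  M: −[m]_M − [ρ]_M + [V]_M + [ν]_M + [J]_M = −(1) − (1) + (0) + (0) + (1) = -1
  L: −[m]_L − [ρ]_L + [V]_L + [ν]_L + [J]_L = −(0) − (-3) + (3) + (2) + (2) = 10
  T: −[m]_T − [ρ]_T + [V]_T + [ν]_T + [J]_T = −(0) − (0) + (0) + (-1) + (0) = -1
Net dimensions [M⁻¹ L¹⁰ T⁻¹] ≠ [1] — not dimensionless.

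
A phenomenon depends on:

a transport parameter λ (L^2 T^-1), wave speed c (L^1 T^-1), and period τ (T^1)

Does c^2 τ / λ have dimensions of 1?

Sum the exponent of each base dimension across the product:
  L: −[λ]_L + 2·[c]_L + [τ]_L = −(2) + 2·(1) + (0) = 0
  T: −[λ]_T + 2·[c]_T + [τ]_T = −(-1) + 2·(-1) + (1) = 0
All base exponents vanish — dimensionless.

yes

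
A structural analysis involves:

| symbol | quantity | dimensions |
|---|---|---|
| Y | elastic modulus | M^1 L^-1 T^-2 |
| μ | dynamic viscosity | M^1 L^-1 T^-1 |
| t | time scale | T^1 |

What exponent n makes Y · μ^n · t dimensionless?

Balance the M exponent: (1)·n from μ, plus (1) + (0) = 1 from the rest, must sum to zero.
n + 1 = 0, so n = -1.

-1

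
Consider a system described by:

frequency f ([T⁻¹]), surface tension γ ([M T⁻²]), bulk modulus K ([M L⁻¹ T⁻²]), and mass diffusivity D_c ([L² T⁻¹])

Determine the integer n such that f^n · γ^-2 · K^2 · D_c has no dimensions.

-1

Balance the T exponent: (-1)·n from f, plus −2·(-2) + 2·(-2) + (-1) = -1 from the rest, must sum to zero.
−n − 1 = 0, so n = -1.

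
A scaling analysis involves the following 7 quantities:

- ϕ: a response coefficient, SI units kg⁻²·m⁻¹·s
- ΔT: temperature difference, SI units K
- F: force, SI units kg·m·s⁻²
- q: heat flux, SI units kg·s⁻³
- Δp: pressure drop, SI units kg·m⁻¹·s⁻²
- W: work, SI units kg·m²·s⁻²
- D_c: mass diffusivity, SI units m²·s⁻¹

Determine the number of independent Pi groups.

There are 7 variables and 4 base dimensions (M, L, T, Θ).
The dimension matrix has rank 4.
Independent dimensionless groups: 7 − 4 = 3.

3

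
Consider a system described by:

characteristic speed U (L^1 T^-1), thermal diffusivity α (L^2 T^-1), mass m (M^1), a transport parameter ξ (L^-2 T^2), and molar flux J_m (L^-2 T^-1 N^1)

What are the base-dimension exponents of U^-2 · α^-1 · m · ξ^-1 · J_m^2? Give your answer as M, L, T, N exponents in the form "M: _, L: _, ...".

M: 1, L: -6, T: -1, N: 2

Collect each base-dimension exponent across the product:
  M: −2·(0) − (0) + (1) − (0) + 2·(0) = 1
  L: −2·(1) − (2) + (0) − (-2) + 2·(-2) = -6
  T: −2·(-1) − (-1) + (0) − (2) + 2·(-1) = -1
  N: −2·(0) − (0) + (0) − (0) + 2·(1) = 2
So the dimensions are [M L⁻⁶ T⁻¹ N²].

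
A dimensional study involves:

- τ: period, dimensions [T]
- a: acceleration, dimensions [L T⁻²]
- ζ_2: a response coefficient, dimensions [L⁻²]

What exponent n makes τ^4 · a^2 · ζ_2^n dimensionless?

Balance the L exponent: (-2)·n from ζ_2, plus 4·(0) + 2·(1) = 2 from the rest, must sum to zero.
-2n + 2 = 0, so n = 1.

1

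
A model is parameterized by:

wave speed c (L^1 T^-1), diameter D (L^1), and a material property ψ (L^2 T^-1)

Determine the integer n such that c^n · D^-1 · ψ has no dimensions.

Balance the L exponent: (1)·n from c, plus −(1) + (2) = 1 from the rest, must sum to zero.
n + 1 = 0, so n = -1.

-1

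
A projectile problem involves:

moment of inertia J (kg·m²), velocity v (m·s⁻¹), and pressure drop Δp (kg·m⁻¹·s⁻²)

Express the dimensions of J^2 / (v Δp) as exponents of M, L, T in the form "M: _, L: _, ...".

M: 1, L: 4, T: 3

Collect each base-dimension exponent across the product:
  M: 2·(1) − (0) − (1) = 1
  L: 2·(2) − (1) − (-1) = 4
  T: 2·(0) − (-1) − (-2) = 3
So the dimensions are [M L⁴ T³].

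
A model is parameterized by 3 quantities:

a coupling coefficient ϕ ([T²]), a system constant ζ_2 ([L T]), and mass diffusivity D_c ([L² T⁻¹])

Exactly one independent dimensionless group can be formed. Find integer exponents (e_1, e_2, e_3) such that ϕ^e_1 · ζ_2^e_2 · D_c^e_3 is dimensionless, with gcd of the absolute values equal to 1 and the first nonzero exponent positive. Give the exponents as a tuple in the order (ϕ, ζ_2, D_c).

(3, -4, 2)

L: e_1·(0) + e_2·(1) + e_3·(2) = 0
T: e_1·(2) + e_2·(1) + e_3·(-1) = 0
Solving this homogeneous linear system for the smallest-integer solution (first nonzero entry positive) gives (3, -4, 2).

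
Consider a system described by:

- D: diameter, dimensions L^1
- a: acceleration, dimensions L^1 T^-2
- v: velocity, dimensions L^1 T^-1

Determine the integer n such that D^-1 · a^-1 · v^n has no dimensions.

2

Balance the L exponent: (1)·n from v, plus −(1) − (1) = -2 from the rest, must sum to zero.
n − 2 = 0, so n = 2.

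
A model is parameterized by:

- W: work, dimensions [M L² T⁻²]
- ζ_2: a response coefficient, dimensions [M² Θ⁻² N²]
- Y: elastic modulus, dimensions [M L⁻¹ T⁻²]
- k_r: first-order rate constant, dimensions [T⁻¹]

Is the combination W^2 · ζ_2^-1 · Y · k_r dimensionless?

Sum the exponent of each base dimension across the product:
  M: 2·[W]_M − [ζ_2]_M + [Y]_M + [k_r]_M = 2·(1) − (2) + (1) + (0) = 1
  L: 2·[W]_L − [ζ_2]_L + [Y]_L + [k_r]_L = 2·(2) − (0) + (-1) + (0) = 3
  T: 2·[W]_T − [ζ_2]_T + [Y]_T + [k_r]_T = 2·(-2) − (0) + (-2) + (-1) = -7
  Θ: 2·[W]_Θ − [ζ_2]_Θ + [Y]_Θ + [k_r]_Θ = 2·(0) − (-2) + (0) + (0) = 2
  N: 2·[W]_N − [ζ_2]_N + [Y]_N + [k_r]_N = 2·(0) − (2) + (0) + (0) = -2
Net dimensions [M L³ T⁻⁷ Θ² N⁻²] ≠ [1] — not dimensionless.

no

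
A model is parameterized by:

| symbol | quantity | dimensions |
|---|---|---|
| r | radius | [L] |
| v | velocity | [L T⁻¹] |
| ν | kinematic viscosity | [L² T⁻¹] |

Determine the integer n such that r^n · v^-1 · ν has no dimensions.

-1

Balance the L exponent: (1)·n from r, plus −(1) + (2) = 1 from the rest, must sum to zero.
n + 1 = 0, so n = -1.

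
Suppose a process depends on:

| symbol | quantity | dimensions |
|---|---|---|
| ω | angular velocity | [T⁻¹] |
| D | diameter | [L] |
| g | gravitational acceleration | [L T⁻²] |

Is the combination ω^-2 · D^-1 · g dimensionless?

Sum the exponent of each base dimension across the product:
  M: −2·[ω]_M − [D]_M + [g]_M = −2·(0) − (0) + (0) = 0
  L: −2·[ω]_L − [D]_L + [g]_L = −2·(0) − (1) + (1) = 0
  T: −2·[ω]_T − [D]_T + [g]_T = −2·(-1) − (0) + (-2) = 0
  I: −2·[ω]_I − [D]_I + [g]_I = −2·(0) − (0) + (0) = 0
All base exponents vanish — dimensionless.

yes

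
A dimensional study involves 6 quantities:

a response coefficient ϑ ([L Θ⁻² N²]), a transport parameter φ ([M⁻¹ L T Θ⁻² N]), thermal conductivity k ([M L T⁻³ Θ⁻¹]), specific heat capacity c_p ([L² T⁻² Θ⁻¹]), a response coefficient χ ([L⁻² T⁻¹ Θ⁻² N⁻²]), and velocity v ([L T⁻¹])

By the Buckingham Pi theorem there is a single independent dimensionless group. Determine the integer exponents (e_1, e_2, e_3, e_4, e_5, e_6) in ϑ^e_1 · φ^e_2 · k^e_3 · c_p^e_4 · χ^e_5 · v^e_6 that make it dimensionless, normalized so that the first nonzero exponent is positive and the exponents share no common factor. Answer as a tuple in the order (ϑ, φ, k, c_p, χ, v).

M: e_1·(0) + e_2·(-1) + e_3·(1) + e_4·(0) + e_5·(0) + e_6·(0) = 0
L: e_1·(1) + e_2·(1) + e_3·(1) + e_4·(2) + e_5·(-2) + e_6·(1) = 0
T: e_1·(0) + e_2·(1) + e_3·(-3) + e_4·(-2) + e_5·(-1) + e_6·(-1) = 0
Θ: e_1·(-2) + e_2·(-2) + e_3·(-1) + e_4·(-1) + e_5·(-2) + e_6·(0) = 0
N: e_1·(2) + e_2·(1) + e_3·(0) + e_4·(0) + e_5·(-2) + e_6·(0) = 0
Solving this homogeneous linear system for the smallest-integer solution (first nonzero entry positive) gives (3, -4, -4, 4, 1, -1).

(3, -4, -4, 4, 1, -1)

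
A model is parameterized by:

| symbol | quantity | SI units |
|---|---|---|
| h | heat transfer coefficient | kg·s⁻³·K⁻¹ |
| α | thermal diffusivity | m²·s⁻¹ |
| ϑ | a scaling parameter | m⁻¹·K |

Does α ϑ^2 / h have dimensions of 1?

Sum the exponent of each base dimension across the product:
  M: −[h]_M + [α]_M + 2·[ϑ]_M = −(1) + (0) + 2·(0) = -1
  L: −[h]_L + [α]_L + 2·[ϑ]_L = −(0) + (2) + 2·(-1) = 0
  T: −[h]_T + [α]_T + 2·[ϑ]_T = −(-3) + (-1) + 2·(0) = 2
  Θ: −[h]_Θ + [α]_Θ + 2·[ϑ]_Θ = −(-1) + (0) + 2·(1) = 3
Net dimensions [M⁻¹ T² Θ³] ≠ [1] — not dimensionless.

no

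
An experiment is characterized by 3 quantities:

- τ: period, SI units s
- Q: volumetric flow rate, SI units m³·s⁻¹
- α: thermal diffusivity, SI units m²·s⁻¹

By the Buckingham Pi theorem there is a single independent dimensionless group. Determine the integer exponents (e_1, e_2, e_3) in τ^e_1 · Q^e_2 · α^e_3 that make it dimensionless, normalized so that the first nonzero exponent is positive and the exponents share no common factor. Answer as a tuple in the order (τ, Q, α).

L: e_1·(0) + e_2·(3) + e_3·(2) = 0
T: e_1·(1) + e_2·(-1) + e_3·(-1) = 0
Solving this homogeneous linear system for the smallest-integer solution (first nonzero entry positive) gives (1, -2, 3).

(1, -2, 3)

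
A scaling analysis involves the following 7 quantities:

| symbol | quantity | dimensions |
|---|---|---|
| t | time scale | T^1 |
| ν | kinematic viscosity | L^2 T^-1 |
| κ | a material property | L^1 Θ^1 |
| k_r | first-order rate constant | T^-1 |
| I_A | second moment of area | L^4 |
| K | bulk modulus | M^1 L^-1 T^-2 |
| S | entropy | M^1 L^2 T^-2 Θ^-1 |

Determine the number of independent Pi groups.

There are 7 variables and 4 base dimensions (M, L, T, Θ).
The dimension matrix has rank 4.
Independent dimensionless groups: 7 − 4 = 3.

3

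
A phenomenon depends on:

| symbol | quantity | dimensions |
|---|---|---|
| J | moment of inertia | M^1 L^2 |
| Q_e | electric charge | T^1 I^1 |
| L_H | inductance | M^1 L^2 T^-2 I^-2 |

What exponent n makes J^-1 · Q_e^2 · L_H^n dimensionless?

Balance the M exponent: (1)·n from L_H, plus −(1) + 2·(0) = -1 from the rest, must sum to zero.
n − 1 = 0, so n = 1.

1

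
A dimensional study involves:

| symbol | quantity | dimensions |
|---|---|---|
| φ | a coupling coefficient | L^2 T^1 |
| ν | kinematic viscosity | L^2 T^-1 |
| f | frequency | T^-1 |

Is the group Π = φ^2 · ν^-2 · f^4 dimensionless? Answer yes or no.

Sum the exponent of each base dimension across the product:
  L: 2·[φ]_L − 2·[ν]_L + 4·[f]_L = 2·(2) − 2·(2) + 4·(0) = 0
  T: 2·[φ]_T − 2·[ν]_T + 4·[f]_T = 2·(1) − 2·(-1) + 4·(-1) = 0
All base exponents vanish — dimensionless.

yes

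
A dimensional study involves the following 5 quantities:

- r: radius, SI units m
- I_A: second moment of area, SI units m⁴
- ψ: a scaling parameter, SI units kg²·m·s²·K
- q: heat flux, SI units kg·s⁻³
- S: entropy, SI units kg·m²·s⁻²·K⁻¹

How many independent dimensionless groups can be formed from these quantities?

1

There are 5 variables and 4 base dimensions (M, L, T, Θ).
The dimension matrix has rank 4.
Independent dimensionless groups: 5 − 4 = 1.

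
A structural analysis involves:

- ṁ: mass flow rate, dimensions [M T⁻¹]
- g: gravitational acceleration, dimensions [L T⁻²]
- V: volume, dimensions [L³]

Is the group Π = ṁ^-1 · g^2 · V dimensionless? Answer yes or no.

no

Sum the exponent of each base dimension across the product:
  M: −[ṁ]_M + 2·[g]_M + [V]_M = −(1) + 2·(0) + (0) = -1
  L: −[ṁ]_L + 2·[g]_L + [V]_L = −(0) + 2·(1) + (3) = 5
  T: −[ṁ]_T + 2·[g]_T + [V]_T = −(-1) + 2·(-2) + (0) = -3
Net dimensions [M⁻¹ L⁵ T⁻³] ≠ [1] — not dimensionless.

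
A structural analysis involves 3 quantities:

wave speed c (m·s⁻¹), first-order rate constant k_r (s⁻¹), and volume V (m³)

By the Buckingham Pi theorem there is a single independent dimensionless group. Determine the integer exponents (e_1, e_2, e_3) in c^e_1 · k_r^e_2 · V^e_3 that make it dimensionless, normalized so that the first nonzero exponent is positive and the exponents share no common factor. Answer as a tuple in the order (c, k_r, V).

(3, -3, -1)

L: e_1·(1) + e_2·(0) + e_3·(3) = 0
T: e_1·(-1) + e_2·(-1) + e_3·(0) = 0
Solving this homogeneous linear system for the smallest-integer solution (first nonzero entry positive) gives (3, -3, -1).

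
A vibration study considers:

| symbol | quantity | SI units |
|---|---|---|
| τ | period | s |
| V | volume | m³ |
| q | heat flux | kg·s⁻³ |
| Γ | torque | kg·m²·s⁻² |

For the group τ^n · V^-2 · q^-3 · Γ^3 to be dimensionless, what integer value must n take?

-3

Balance the T exponent: (1)·n from τ, plus −2·(0) − 3·(-3) + 3·(-2) = 3 from the rest, must sum to zero.
n + 3 = 0, so n = -3.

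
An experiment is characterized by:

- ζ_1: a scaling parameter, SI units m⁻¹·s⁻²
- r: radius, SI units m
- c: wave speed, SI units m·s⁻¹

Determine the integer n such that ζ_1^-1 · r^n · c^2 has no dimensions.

-3

Balance the L exponent: (1)·n from r, plus −(-1) + 2·(1) = 3 from the rest, must sum to zero.
n + 3 = 0, so n = -3.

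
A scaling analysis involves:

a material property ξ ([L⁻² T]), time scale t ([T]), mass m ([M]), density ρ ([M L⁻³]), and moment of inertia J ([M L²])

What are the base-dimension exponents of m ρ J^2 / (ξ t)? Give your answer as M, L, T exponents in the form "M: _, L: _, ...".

M: 4, L: 3, T: -2

Collect each base-dimension exponent across the product:
  M: −(0) − (0) + (1) + (1) + 2·(1) = 4
  L: −(-2) − (0) + (0) + (-3) + 2·(2) = 3
  T: −(1) − (1) + (0) + (0) + 2·(0) = -2
So the dimensions are [M⁴ L³ T⁻²].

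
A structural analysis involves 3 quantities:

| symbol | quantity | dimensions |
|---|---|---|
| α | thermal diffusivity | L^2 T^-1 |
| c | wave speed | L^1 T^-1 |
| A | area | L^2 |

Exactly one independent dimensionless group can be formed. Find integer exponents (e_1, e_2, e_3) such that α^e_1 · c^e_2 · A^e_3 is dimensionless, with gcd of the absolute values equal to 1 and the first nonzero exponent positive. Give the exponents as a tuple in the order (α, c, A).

L: e_1·(2) + e_2·(1) + e_3·(2) = 0
T: e_1·(-1) + e_2·(-1) + e_3·(0) = 0
Solving this homogeneous linear system for the smallest-integer solution (first nonzero entry positive) gives (2, -2, -1).

(2, -2, -1)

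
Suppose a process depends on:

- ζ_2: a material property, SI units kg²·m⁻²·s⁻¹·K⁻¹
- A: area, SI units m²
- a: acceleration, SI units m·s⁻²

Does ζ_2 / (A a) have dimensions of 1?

Sum the exponent of each base dimension across the product:
  M: [ζ_2]_M − [A]_M − [a]_M = (2) − (0) − (0) = 2
  L: [ζ_2]_L − [A]_L − [a]_L = (-2) − (2) − (1) = -5
  T: [ζ_2]_T − [A]_T − [a]_T = (-1) − (0) − (-2) = 1
  Θ: [ζ_2]_Θ − [A]_Θ − [a]_Θ = (-1) − (0) − (0) = -1
Net dimensions [M² L⁻⁵ T Θ⁻¹] ≠ [1] — not dimensionless.

no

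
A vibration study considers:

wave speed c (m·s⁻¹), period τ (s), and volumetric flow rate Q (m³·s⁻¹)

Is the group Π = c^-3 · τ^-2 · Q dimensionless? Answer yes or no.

yes

Sum the exponent of each base dimension across the product:
  L: −3·[c]_L − 2·[τ]_L + [Q]_L = −3·(1) − 2·(0) + (3) = 0
  T: −3·[c]_T − 2·[τ]_T + [Q]_T = −3·(-1) − 2·(1) + (-1) = 0
All base exponents vanish — dimensionless.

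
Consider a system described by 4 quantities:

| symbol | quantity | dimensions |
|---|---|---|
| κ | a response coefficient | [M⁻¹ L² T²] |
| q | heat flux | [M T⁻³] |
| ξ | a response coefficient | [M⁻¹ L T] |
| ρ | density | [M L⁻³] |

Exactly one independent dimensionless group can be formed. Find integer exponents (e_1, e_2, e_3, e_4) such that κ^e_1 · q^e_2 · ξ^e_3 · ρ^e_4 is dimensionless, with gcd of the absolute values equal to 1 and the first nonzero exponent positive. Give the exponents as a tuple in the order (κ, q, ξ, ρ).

M: e_1·(-1) + e_2·(1) + e_3·(-1) + e_4·(1) = 0
L: e_1·(2) + e_2·(0) + e_3·(1) + e_4·(-3) = 0
T: e_1·(2) + e_2·(-3) + e_3·(1) + e_4·(0) = 0
Solving this homogeneous linear system for the smallest-integer solution (first nonzero entry positive) gives (1, 1, 1, 1).

(1, 1, 1, 1)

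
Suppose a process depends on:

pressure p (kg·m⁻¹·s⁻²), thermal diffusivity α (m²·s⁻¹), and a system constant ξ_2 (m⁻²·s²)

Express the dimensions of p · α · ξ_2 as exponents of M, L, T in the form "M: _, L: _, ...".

Collect each base-dimension exponent across the product:
  M: (1) + (0) + (0) = 1
  L: (-1) + (2) + (-2) = -1
  T: (-2) + (-1) + (2) = -1
So the dimensions are [M L⁻¹ T⁻¹].

M: 1, L: -1, T: -1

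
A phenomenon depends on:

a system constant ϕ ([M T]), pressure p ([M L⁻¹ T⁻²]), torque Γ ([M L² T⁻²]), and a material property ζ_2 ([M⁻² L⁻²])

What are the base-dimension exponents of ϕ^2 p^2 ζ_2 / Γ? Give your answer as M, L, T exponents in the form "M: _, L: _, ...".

M: 1, L: -6, T: 0

Collect each base-dimension exponent across the product:
  M: 2·(1) + 2·(1) − (1) + (-2) = 1
  L: 2·(0) + 2·(-1) − (2) + (-2) = -6
  T: 2·(1) + 2·(-2) − (-2) + (0) = 0
So the dimensions are [M L⁻⁶].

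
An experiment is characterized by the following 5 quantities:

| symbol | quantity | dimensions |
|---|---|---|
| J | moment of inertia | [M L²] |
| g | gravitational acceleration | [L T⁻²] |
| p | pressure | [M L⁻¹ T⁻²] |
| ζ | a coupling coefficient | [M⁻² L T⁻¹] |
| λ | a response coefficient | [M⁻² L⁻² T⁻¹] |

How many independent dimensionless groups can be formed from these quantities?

There are 5 variables and 3 base dimensions (M, L, T).
The dimension matrix has rank 3.
Independent dimensionless groups: 5 − 3 = 2.

2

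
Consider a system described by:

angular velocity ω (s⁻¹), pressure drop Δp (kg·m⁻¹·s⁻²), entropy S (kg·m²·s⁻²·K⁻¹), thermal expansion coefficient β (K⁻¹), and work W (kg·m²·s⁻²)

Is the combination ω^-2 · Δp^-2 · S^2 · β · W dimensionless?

Sum the exponent of each base dimension across the product:
  M: −2·[ω]_M − 2·[Δp]_M + 2·[S]_M + [β]_M + [W]_M = −2·(0) − 2·(1) + 2·(1) + (0) + (1) = 1
  L: −2·[ω]_L − 2·[Δp]_L + 2·[S]_L + [β]_L + [W]_L = −2·(0) − 2·(-1) + 2·(2) + (0) + (2) = 8
  T: −2·[ω]_T − 2·[Δp]_T + 2·[S]_T + [β]_T + [W]_T = −2·(-1) − 2·(-2) + 2·(-2) + (0) + (-2) = 0
  Θ: −2·[ω]_Θ − 2·[Δp]_Θ + 2·[S]_Θ + [β]_Θ + [W]_Θ = −2·(0) − 2·(0) + 2·(-1) + (-1) + (0) = -3
Net dimensions [M L⁸ Θ⁻³] ≠ [1] — not dimensionless.

no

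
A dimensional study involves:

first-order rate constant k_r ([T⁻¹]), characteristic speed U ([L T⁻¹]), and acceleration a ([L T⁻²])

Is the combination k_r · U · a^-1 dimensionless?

yes

Sum the exponent of each base dimension across the product:
  M: [k_r]_M + [U]_M − [a]_M = (0) + (0) − (0) = 0
  L: [k_r]_L + [U]_L − [a]_L = (0) + (1) − (1) = 0
  T: [k_r]_T + [U]_T − [a]_T = (-1) + (-1) − (-2) = 0
All base exponents vanish — dimensionless.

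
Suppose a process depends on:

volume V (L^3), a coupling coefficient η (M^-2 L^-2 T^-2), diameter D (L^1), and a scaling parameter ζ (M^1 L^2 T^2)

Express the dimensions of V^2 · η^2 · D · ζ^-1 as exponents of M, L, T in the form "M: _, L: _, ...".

Collect each base-dimension exponent across the product:
  M: 2·(0) + 2·(-2) + (0) − (1) = -5
  L: 2·(3) + 2·(-2) + (1) − (2) = 1
  T: 2·(0) + 2·(-2) + (0) − (2) = -6
So the dimensions are [M⁻⁵ L T⁻⁶].

M: -5, L: 1, T: -6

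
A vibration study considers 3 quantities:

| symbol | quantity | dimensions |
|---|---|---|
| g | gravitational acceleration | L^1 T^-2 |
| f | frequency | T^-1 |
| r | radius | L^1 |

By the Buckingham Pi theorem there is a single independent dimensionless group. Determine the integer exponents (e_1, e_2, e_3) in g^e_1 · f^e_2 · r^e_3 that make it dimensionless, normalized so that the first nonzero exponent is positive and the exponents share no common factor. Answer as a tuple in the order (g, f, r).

(1, -2, -1)

L: e_1·(1) + e_2·(0) + e_3·(1) = 0
T: e_1·(-2) + e_2·(-1) + e_3·(0) = 0
Solving this homogeneous linear system for the smallest-integer solution (first nonzero entry positive) gives (1, -2, -1).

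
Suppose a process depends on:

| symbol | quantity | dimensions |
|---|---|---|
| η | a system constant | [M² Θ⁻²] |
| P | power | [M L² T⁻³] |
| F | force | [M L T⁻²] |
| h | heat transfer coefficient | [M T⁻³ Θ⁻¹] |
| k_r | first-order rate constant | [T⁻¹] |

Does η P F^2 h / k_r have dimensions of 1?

no

Sum the exponent of each base dimension across the product:
  M: [η]_M + [P]_M + 2·[F]_M + [h]_M − [k_r]_M = (2) + (1) + 2·(1) + (1) − (0) = 6
  L: [η]_L + [P]_L + 2·[F]_L + [h]_L − [k_r]_L = (0) + (2) + 2·(1) + (0) − (0) = 4
  T: [η]_T + [P]_T + 2·[F]_T + [h]_T − [k_r]_T = (0) + (-3) + 2·(-2) + (-3) − (-1) = -9
  Θ: [η]_Θ + [P]_Θ + 2·[F]_Θ + [h]_Θ − [k_r]_Θ = (-2) + (0) + 2·(0) + (-1) − (0) = -3
Net dimensions [M⁶ L⁴ T⁻⁹ Θ⁻³] ≠ [1] — not dimensionless.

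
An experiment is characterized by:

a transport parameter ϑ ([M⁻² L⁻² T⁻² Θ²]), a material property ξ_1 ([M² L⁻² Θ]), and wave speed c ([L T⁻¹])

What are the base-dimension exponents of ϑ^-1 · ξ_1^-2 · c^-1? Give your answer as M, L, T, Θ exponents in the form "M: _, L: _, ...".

Collect each base-dimension exponent across the product:
  M: −(-2) − 2·(2) − (0) = -2
  L: −(-2) − 2·(-2) − (1) = 5
  T: −(-2) − 2·(0) − (-1) = 3
  Θ: −(2) − 2·(1) − (0) = -4
So the dimensions are [M⁻² L⁵ T³ Θ⁻⁴].

M: -2, L: 5, T: 3, Θ: -4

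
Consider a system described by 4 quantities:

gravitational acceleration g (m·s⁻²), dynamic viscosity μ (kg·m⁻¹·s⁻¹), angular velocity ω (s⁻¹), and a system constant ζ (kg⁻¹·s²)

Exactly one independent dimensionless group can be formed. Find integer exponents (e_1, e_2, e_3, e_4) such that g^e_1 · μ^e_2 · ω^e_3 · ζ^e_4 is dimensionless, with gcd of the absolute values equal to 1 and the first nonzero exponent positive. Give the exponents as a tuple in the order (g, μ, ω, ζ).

(1, 1, -1, 1)

M: e_1·(0) + e_2·(1) + e_3·(0) + e_4·(-1) = 0
L: e_1·(1) + e_2·(-1) + e_3·(0) + e_4·(0) = 0
T: e_1·(-2) + e_2·(-1) + e_3·(-1) + e_4·(2) = 0
Solving this homogeneous linear system for the smallest-integer solution (first nonzero entry positive) gives (1, 1, -1, 1).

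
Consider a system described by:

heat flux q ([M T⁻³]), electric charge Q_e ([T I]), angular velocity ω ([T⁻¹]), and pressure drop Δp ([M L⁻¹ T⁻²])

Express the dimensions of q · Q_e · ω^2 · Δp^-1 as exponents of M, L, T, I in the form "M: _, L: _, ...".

Collect each base-dimension exponent across the product:
  M: (1) + (0) + 2·(0) − (1) = 0
  L: (0) + (0) + 2·(0) − (-1) = 1
  T: (-3) + (1) + 2·(-1) − (-2) = -2
  I: (0) + (1) + 2·(0) − (0) = 1
So the dimensions are [L T⁻² I].

M: 0, L: 1, T: -2, I: 1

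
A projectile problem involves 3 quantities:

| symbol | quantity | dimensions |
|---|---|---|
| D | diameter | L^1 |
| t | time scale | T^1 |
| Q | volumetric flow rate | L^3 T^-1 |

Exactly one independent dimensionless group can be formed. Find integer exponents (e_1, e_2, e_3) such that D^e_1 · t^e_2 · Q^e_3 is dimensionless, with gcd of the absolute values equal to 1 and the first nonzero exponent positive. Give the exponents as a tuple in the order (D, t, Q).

L: e_1·(1) + e_2·(0) + e_3·(3) = 0
T: e_1·(0) + e_2·(1) + e_3·(-1) = 0
Solving this homogeneous linear system for the smallest-integer solution (first nonzero entry positive) gives (3, -1, -1).

(3, -1, -1)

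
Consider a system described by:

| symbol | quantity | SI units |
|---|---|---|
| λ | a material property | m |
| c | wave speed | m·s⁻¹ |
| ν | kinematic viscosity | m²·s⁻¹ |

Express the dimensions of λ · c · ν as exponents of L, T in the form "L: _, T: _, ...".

L: 4, T: -2

Collect each base-dimension exponent across the product:
  L: (1) + (1) + (2) = 4
  T: (0) + (-1) + (-1) = -2
So the dimensions are [L⁴ T⁻²].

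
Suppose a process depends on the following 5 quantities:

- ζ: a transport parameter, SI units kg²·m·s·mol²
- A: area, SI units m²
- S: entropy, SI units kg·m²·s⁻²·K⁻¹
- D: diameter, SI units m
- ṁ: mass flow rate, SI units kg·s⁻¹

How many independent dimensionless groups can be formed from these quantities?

1

There are 5 variables and 5 base dimensions (M, L, T, Θ, N).
The dimension matrix has rank 4 (less than 5: the dimension vectors are linearly dependent).
Independent dimensionless groups: 5 − 4 = 1.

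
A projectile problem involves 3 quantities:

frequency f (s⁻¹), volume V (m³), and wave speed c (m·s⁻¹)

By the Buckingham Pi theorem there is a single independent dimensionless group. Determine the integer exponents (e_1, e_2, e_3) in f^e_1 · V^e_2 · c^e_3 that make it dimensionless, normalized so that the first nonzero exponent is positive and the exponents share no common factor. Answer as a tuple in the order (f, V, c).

L: e_1·(0) + e_2·(3) + e_3·(1) = 0
T: e_1·(-1) + e_2·(0) + e_3·(-1) = 0
Solving this homogeneous linear system for the smallest-integer solution (first nonzero entry positive) gives (3, 1, -3).

(3, 1, -3)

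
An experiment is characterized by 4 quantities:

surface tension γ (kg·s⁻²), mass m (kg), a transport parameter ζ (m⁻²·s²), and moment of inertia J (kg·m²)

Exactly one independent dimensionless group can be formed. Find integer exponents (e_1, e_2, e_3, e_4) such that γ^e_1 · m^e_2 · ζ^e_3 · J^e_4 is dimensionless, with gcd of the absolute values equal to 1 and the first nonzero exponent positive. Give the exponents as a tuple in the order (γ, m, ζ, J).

M: e_1·(1) + e_2·(1) + e_3·(0) + e_4·(1) = 0
L: e_1·(0) + e_2·(0) + e_3·(-2) + e_4·(2) = 0
T: e_1·(-2) + e_2·(0) + e_3·(2) + e_4·(0) = 0
Solving this homogeneous linear system for the smallest-integer solution (first nonzero entry positive) gives (1, -2, 1, 1).

(1, -2, 1, 1)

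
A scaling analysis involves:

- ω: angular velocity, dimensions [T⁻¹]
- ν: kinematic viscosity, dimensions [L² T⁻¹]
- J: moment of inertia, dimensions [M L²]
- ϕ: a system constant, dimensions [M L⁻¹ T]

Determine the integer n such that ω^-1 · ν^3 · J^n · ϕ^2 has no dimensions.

-2

Balance the M exponent: (1)·n from J, plus −(0) + 3·(0) + 2·(1) = 2 from the rest, must sum to zero.
n + 2 = 0, so n = -2.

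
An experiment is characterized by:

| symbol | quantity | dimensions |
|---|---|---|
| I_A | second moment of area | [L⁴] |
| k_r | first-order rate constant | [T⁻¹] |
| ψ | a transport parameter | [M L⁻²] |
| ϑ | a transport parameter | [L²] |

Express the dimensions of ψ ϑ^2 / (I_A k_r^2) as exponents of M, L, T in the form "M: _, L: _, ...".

Collect each base-dimension exponent across the product:
  M: −(0) − 2·(0) + (1) + 2·(0) = 1
  L: −(4) − 2·(0) + (-2) + 2·(2) = -2
  T: −(0) − 2·(-1) + (0) + 2·(0) = 2
So the dimensions are [M L⁻² T²].

M: 1, L: -2, T: 2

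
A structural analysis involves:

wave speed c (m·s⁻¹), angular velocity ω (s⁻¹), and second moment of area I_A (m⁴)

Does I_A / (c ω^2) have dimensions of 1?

no

Sum the exponent of each base dimension across the product:
  L: −[c]_L − 2·[ω]_L + [I_A]_L = −(1) − 2·(0) + (4) = 3
  T: −[c]_T − 2·[ω]_T + [I_A]_T = −(-1) − 2·(-1) + (0) = 3
Net dimensions [L³ T³] ≠ [1] — not dimensionless.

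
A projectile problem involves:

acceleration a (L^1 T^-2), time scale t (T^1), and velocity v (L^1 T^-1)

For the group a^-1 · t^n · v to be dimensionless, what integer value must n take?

-1

Balance the T exponent: (1)·n from t, plus −(-2) + (-1) = 1 from the rest, must sum to zero.
n + 1 = 0, so n = -1.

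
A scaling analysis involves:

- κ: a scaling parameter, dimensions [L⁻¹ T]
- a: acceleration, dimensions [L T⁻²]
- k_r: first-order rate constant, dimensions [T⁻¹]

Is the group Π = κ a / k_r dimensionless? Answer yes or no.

Sum the exponent of each base dimension across the product:
  M: [κ]_M + [a]_M − [k_r]_M = (0) + (0) − (0) = 0
  L: [κ]_L + [a]_L − [k_r]_L = (-1) + (1) − (0) = 0
  T: [κ]_T + [a]_T − [k_r]_T = (1) + (-2) − (-1) = 0
All base exponents vanish — dimensionless.

yes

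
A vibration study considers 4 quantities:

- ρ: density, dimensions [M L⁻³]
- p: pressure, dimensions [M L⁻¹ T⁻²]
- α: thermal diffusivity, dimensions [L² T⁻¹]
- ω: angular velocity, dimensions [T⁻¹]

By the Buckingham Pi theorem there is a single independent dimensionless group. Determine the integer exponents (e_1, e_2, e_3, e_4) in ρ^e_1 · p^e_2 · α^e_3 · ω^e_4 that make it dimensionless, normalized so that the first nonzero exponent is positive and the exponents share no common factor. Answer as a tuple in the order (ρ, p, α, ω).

M: e_1·(1) + e_2·(1) + e_3·(0) + e_4·(0) = 0
L: e_1·(-3) + e_2·(-1) + e_3·(2) + e_4·(0) = 0
T: e_1·(0) + e_2·(-2) + e_3·(-1) + e_4·(-1) = 0
Solving this homogeneous linear system for the smallest-integer solution (first nonzero entry positive) gives (1, -1, 1, 1).

(1, -1, 1, 1)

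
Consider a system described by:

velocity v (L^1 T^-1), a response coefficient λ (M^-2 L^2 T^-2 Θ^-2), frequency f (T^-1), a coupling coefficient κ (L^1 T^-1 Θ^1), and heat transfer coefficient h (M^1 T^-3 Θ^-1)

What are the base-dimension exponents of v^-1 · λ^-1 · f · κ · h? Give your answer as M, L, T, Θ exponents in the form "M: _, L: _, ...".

Collect each base-dimension exponent across the product:
  M: −(0) − (-2) + (0) + (0) + (1) = 3
  L: −(1) − (2) + (0) + (1) + (0) = -2
  T: −(-1) − (-2) + (-1) + (-1) + (-3) = -2
  Θ: −(0) − (-2) + (0) + (1) + (-1) = 2
So the dimensions are [M³ L⁻² T⁻² Θ²].

M: 3, L: -2, T: -2, Θ: 2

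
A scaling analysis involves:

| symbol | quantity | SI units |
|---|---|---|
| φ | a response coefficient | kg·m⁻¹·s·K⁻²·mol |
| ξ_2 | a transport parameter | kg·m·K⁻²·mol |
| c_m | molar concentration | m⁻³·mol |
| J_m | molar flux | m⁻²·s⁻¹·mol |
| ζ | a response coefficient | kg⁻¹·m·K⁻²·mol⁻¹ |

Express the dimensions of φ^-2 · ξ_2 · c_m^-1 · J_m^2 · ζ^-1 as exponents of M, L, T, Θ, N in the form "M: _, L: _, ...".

M: 0, L: 1, T: -4, Θ: 4, N: 1

Collect each base-dimension exponent across the product:
  M: −2·(1) + (1) − (0) + 2·(0) − (-1) = 0
  L: −2·(-1) + (1) − (-3) + 2·(-2) − (1) = 1
  T: −2·(1) + (0) − (0) + 2·(-1) − (0) = -4
  Θ: −2·(-2) + (-2) − (0) + 2·(0) − (-2) = 4
  N: −2·(1) + (1) − (1) + 2·(1) − (-1) = 1
So the dimensions are [L T⁻⁴ Θ⁴ N].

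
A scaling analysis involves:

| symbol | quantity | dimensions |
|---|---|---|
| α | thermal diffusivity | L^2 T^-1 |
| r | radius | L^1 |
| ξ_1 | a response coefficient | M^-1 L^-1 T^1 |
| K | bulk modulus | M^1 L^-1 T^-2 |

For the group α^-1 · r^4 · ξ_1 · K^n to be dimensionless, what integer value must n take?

Balance the M exponent: (1)·n from K, plus −(0) + 4·(0) + (-1) = -1 from the rest, must sum to zero.
n − 1 = 0, so n = 1.

1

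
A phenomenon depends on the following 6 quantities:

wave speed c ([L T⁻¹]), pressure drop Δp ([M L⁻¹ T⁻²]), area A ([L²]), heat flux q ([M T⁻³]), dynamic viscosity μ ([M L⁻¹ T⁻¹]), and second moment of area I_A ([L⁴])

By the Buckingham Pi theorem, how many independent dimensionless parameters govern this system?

There are 6 variables and 3 base dimensions (M, L, T).
The dimension matrix has rank 3.
Independent dimensionless groups: 6 − 3 = 3.

3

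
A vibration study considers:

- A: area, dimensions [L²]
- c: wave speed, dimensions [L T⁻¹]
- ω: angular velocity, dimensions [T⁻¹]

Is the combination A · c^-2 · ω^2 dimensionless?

yes

Sum the exponent of each base dimension across the product:
  M: [A]_M − 2·[c]_M + 2·[ω]_M = (0) − 2·(0) + 2·(0) = 0
  L: [A]_L − 2·[c]_L + 2·[ω]_L = (2) − 2·(1) + 2·(0) = 0
  T: [A]_T − 2·[c]_T + 2·[ω]_T = (0) − 2·(-1) + 2·(-1) = 0
All base exponents vanish — dimensionless.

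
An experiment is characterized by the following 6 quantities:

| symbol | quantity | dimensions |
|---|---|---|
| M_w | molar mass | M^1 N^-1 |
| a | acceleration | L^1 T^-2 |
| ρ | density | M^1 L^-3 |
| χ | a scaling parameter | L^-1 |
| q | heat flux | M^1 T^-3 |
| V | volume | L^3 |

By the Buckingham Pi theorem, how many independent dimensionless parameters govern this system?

There are 6 variables and 4 base dimensions (M, L, T, N).
The dimension matrix has rank 4.
Independent dimensionless groups: 6 − 4 = 2.

2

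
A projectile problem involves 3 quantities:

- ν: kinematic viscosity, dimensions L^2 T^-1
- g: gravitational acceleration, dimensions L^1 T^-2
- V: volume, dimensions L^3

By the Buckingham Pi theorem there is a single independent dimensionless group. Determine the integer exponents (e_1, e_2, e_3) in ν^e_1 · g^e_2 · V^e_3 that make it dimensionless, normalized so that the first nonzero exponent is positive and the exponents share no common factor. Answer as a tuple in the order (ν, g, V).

L: e_1·(2) + e_2·(1) + e_3·(3) = 0
T: e_1·(-1) + e_2·(-2) + e_3·(0) = 0
Solving this homogeneous linear system for the smallest-integer solution (first nonzero entry positive) gives (2, -1, -1).

(2, -1, -1)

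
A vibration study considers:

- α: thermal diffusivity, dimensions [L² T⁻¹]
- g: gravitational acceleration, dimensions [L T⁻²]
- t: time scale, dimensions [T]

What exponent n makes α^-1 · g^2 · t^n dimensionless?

3

Balance the T exponent: (1)·n from t, plus −(-1) + 2·(-2) = -3 from the rest, must sum to zero.
n − 3 = 0, so n = 3.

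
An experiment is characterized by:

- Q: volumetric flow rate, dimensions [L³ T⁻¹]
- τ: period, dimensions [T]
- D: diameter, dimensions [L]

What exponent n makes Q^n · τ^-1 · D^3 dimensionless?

Balance the L exponent: (3)·n from Q, plus −(0) + 3·(1) = 3 from the rest, must sum to zero.
3n + 3 = 0, so n = -1.

-1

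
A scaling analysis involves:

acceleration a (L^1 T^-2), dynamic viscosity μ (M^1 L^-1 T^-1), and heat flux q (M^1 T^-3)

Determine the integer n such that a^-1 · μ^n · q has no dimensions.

-1

Balance the M exponent: (1)·n from μ, plus −(0) + (1) = 1 from the rest, must sum to zero.
n + 1 = 0, so n = -1.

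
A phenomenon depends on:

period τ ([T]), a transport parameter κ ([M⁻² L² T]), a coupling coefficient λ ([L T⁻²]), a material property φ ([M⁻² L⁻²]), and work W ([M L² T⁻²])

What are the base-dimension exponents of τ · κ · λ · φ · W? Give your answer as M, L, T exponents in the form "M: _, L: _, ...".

M: -3, L: 3, T: -2

Collect each base-dimension exponent across the product:
  M: (0) + (-2) + (0) + (-2) + (1) = -3
  L: (0) + (2) + (1) + (-2) + (2) = 3
  T: (1) + (1) + (-2) + (0) + (-2) = -2
So the dimensions are [M⁻³ L³ T⁻²].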